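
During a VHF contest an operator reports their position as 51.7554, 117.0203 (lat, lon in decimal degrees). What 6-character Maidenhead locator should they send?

Add 180° to longitude and 90° to latitude: 297.0203, 141.7554.
Field: lon ⌊297.0203/20⌋ = 14 → O; lat ⌊141.7554/10⌋ = 14 → O.
Square: lon ⌊17.0203/2⌋ = 8; lat ⌊1.7554/1⌋ = 1.
Subsquare: lon ⌊1.0203/0.0833333⌋ = 12 → m; lat ⌊0.7554/0.0416667⌋ = 18 → s.

OO81ms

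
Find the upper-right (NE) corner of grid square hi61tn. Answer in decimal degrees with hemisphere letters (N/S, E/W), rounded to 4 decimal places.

Field H=7, I=8: +7·20° lon, +8·10° lat → SW at lon -40°, lat -10°.
Square 6, 1: +6·2° lon, +1·1° lat → SW at lon -28°, lat -9°.
Subsquare t=19, n=13: +19·0.0833333° lon, +13·0.0416667° lat → SW at lon -26.4167°, lat -8.45833°.
Cell spans 0.0833333° lon × 0.0416667° lat. NE corner is SW corner plus one full cell.
latitude 8.4167° S, longitude 26.3333° W.

8.4167° S, 26.3333° W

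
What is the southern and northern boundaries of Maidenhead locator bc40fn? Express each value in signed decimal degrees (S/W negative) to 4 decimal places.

Field B=1, C=2: +1·20° lon, +2·10° lat → SW at lon -160°, lat -70°.
Square 4, 0: +4·2° lon, +0·1° lat → SW at lon -152°, lat -70°.
Subsquare f=5, n=13: +5·0.0833333° lon, +13·0.0416667° lat → SW at lon -151.583°, lat -69.4583°.
Cell spans 0.0833333° lon × 0.0416667° lat.
south -69.4583, north -69.4167.

-69.4583, -69.4167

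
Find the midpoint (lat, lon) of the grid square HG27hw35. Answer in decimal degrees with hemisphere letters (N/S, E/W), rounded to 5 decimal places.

Field H=7, G=6: +7·20° lon, +6·10° lat → SW at lon -40°, lat -30°.
Square 2, 7: +2·2° lon, +7·1° lat → SW at lon -36°, lat -23°.
Subsquare h=7, w=22: +7·0.0833333° lon, +22·0.0416667° lat → SW at lon -35.4167°, lat -22.0833°.
Extended square 3, 5: +3·0.00833333° lon, +5·0.00416667° lat → SW at lon -35.3917°, lat -22.0625°.
Cell spans 0.00833333° lon × 0.00416667° lat. Centre is SW corner plus half of each.
latitude 22.06042° S, longitude 35.38750° W.

22.06042° S, 35.38750° W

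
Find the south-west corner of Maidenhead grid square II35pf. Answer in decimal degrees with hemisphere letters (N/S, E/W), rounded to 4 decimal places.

Field I=8, I=8: +8·20° lon, +8·10° lat → SW at lon -20°, lat -10°.
Square 3, 5: +3·2° lon, +5·1° lat → SW at lon -14°, lat -5°.
Subsquare p=15, f=5: +15·0.0833333° lon, +5·0.0416667° lat → SW at lon -12.75°, lat -4.79167°.
latitude 4.7917° S, longitude 12.7500° W.

4.7917° S, 12.7500° W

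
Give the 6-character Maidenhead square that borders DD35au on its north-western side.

Longitude subsquare a = 0; −1 → -1, wraps to 23 = x, carry into square.
Longitude square 3; −1 → 2.
Latitude subsquare u = 20; +1 → 21 = v.

DD25xv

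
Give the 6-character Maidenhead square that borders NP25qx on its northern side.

Latitude subsquare x = 23; +1 → 24, wraps to 0 = a, carry into square.
Latitude square 5; +1 → 6.
The longitude characters are unchanged.

NP26qa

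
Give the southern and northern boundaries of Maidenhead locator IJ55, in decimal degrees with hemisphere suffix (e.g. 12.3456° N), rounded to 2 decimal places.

5.00° N, 6.00° N

Field I=8, J=9: +8·20° lon, +9·10° lat → SW at lon -20°, lat 0°.
Square 5, 5: +5·2° lon, +5·1° lat → SW at lon -10°, lat 5°.
Cell spans 2° lon × 1° lat.
south 5.00° N, north 6.00° N.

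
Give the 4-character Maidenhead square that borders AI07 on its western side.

RI97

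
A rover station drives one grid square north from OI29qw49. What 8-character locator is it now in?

OI29qx40

Latitude extended square 9; +1 → 10, wraps to 0, carry into subsquare.
Latitude subsquare w = 22; +1 → 23 = x.
The longitude characters are unchanged.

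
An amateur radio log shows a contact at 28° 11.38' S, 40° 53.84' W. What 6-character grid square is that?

GG91nt

Offset from 180°W / 90°S: lon 139.1027°, lat 61.8103°.
Field: 139.1027/20 → 6 → G, 61.8103/10 → 6 → G; chars GG.
Square: 19.1027/2 → 9, 1.8103/1 → 1; chars 91.
Subsquare: 1.1027/0.0833333 → 13 → n, 0.8103/0.0416667 → 19 → t; chars nt.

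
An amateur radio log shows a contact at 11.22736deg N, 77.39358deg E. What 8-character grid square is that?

MK81qf74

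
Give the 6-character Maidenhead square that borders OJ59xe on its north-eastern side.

Longitude subsquare x = 23; +1 → 24, wraps to 0 = a, carry into square.
Longitude square 5; +1 → 6.
Latitude subsquare e = 4; +1 → 5 = f.

OJ69af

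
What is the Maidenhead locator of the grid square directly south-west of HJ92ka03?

HJ92ja92

Longitude extended square 0; −1 → -1, wraps to 9, carry into subsquare.
Longitude subsquare k = 10; −1 → 9 = j.
Latitude extended square 3; −1 → 2.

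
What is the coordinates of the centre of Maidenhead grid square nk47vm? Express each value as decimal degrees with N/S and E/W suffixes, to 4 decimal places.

17.5208° N, 89.7917° E

Field N=13, K=10: +13·20° lon, +10·10° lat → SW at lon 80°, lat 10°.
Square 4, 7: +4·2° lon, +7·1° lat → SW at lon 88°, lat 17°.
Subsquare v=21, m=12: +21·0.0833333° lon, +12·0.0416667° lat → SW at lon 89.75°, lat 17.5°.
Cell spans 0.0833333° lon × 0.0416667° lat. Centre is SW corner plus half of each.
latitude 17.5208° N, longitude 89.7917° E.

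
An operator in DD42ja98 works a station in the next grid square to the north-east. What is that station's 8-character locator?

Longitude extended square 9; +1 → 10, wraps to 0, carry into subsquare.
Longitude subsquare j = 9; +1 → 10 = k.
Latitude extended square 8; +1 → 9.

DD42ka09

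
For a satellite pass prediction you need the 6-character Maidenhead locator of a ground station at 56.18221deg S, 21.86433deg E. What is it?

KD03wt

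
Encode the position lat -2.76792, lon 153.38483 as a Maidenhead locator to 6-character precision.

QI67qf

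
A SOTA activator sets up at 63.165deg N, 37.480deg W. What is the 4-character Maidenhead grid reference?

HP13

Offset from 180°W / 90°S: lon 142.52°, lat 153.16°.
Field: lon ⌊142.52/20⌋ = 7 → H; lat ⌊153.16/10⌋ = 15 → P.
Square: lon ⌊2.52/2⌋ = 1; lat ⌊3.16/1⌋ = 3.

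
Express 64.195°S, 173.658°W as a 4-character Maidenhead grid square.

Offset from 180°W / 90°S: lon 6.34°, lat 25.81°.
Field (20°×10°, letters A–R): 6.34/20 → 0 → A, 25.81/10 → 2 → C; chars AC.
Square (2°×1°, digits 0–9): 6.34/2 → 3, 5.81/1 → 5; chars 35.

AC35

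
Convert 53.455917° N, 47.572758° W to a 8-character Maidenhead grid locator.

GO63fk19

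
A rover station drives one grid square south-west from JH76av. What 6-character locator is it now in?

JH66xu

Longitude subsquare a = 0; −1 → -1, wraps to 23 = x, carry into square.
Longitude square 7; −1 → 6.
Latitude subsquare v = 21; −1 → 20 = u.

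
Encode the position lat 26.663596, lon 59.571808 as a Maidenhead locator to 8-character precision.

Offset from 180°W / 90°S: lon 239.57181°, lat 116.66360°.
Field: lon ⌊239.57181/20⌋ = 11 → L; lat ⌊116.66360/10⌋ = 11 → L.
Square: lon ⌊19.57181/2⌋ = 9; lat ⌊6.66360/1⌋ = 6.
Subsquare: lon ⌊1.57181/0.0833333⌋ = 18 → s; lat ⌊0.66360/0.0416667⌋ = 15 → p.
Extended square: lon ⌊0.07181/0.00833333⌋ = 8; lat ⌊0.03860/0.00416667⌋ = 9.

LL96sp89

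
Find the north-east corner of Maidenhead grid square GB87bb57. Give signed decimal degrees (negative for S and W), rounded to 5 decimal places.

Field G=6, B=1: +6·20° lon, +1·10° lat → SW at lon -60°, lat -80°.
Square 8, 7: +8·2° lon, +7·1° lat → SW at lon -44°, lat -73°.
Subsquare b=1, b=1: +1·0.0833333° lon, +1·0.0416667° lat → SW at lon -43.9167°, lat -72.9583°.
Extended square 5, 7: +5·0.00833333° lon, +7·0.00416667° lat → SW at lon -43.875°, lat -72.9292°.
Cell spans 0.00833333° lon × 0.00416667° lat. NE corner is SW corner plus one full cell.
latitude -72.92500, longitude -43.86667.

-72.92500, -43.86667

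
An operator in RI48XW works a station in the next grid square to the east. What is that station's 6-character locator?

RI58aw

Longitude subsquare x = 23; +1 → 24, wraps to 0 = a, carry into square.
Longitude square 4; +1 → 5.
The latitude characters are unchanged.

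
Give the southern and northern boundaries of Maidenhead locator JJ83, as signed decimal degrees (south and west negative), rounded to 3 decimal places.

Field J=9, J=9: +9·20° lon, +9·10° lat → SW at lon 0°, lat 0°.
Square 8, 3: +8·2° lon, +3·1° lat → SW at lon 16°, lat 3°.
Cell spans 2° lon × 1° lat.
south 3.000, north 4.000.

3.000, 4.000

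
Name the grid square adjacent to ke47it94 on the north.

Latitude extended square 4; +1 → 5.
The longitude characters are unchanged.

KE47it95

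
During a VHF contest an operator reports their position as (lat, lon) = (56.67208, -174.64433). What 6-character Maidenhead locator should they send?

AO26qq

Shift to the Maidenhead origin (180°W, 90°S): lon 5.3557, lat 146.6721.
Field: 5.3557/20 → 0 → A, 146.6721/10 → 14 → O; chars AO.
Square: 5.3557/2 → 2, 6.6721/1 → 6; chars 26.
Subsquare: 1.3557/0.0833333 → 16 → q, 0.6721/0.0416667 → 16 → q; chars qq.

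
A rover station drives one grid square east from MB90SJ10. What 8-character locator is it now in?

MB90sj20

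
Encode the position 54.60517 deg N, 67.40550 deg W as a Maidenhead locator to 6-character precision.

Add 180° to longitude and 90° to latitude: 112.5945, 144.6052.
Field: 112.5945/20 → 5 → F, 144.6052/10 → 14 → O; chars FO.
Square: 12.5945/2 → 6, 4.6052/1 → 4; chars 64.
Subsquare: 0.5945/0.0833333 → 7 → h, 0.6052/0.0416667 → 14 → o; chars ho.

FO64ho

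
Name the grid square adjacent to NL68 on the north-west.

NL59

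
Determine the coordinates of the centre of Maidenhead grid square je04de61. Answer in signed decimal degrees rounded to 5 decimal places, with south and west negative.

Field J=9, E=4: +9·20° lon, +4·10° lat → SW at lon 0°, lat -50°.
Square 0, 4: +0·2° lon, +4·1° lat → SW at lon 0°, lat -46°.
Subsquare d=3, e=4: +3·0.0833333° lon, +4·0.0416667° lat → SW at lon 0.25°, lat -45.8333°.
Extended square 6, 1: +6·0.00833333° lon, +1·0.00416667° lat → SW at lon 0.3°, lat -45.8292°.
Cell spans 0.00833333° lon × 0.00416667° lat. Centre is SW corner plus half of each.
latitude -45.82708, longitude 0.30417.

-45.82708, 0.30417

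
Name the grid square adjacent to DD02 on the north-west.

CD93

Longitude square 0; −1 → -1, wraps to 9, carry into field.
Longitude field D = 3; −1 → 2 = C.
Latitude square 2; +1 → 3.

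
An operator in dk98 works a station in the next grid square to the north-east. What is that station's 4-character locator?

EK09

Longitude square 9; +1 → 10, wraps to 0, carry into field.
Longitude field D = 3; +1 → 4 = E.
Latitude square 8; +1 → 9.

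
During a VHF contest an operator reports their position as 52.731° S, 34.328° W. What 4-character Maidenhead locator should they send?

HD27

Offset from 180°W / 90°S: lon 145.67°, lat 37.27°.
Field (20°×10°, letters A–R): lon ⌊145.67/20⌋ = 7 → H; lat ⌊37.27/10⌋ = 3 → D.
Square (2°×1°, digits 0–9): lon ⌊5.67/2⌋ = 2; lat ⌊7.27/1⌋ = 7.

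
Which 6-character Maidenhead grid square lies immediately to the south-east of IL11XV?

Longitude subsquare x = 23; +1 → 24, wraps to 0 = a, carry into square.
Longitude square 1; +1 → 2.
Latitude subsquare v = 21; −1 → 20 = u.

IL21au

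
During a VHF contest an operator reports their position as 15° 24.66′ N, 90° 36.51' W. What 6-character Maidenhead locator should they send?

EK45qj

Offset from 180°W / 90°S: lon 89.3915°, lat 105.4110°.
Field: 89.3915/20 → 4 → E, 105.4110/10 → 10 → K; chars EK.
Square: 9.3915/2 → 4, 5.4110/1 → 5; chars 45.
Subsquare: 1.3915/0.0833333 → 16 → q, 0.4110/0.0416667 → 9 → j; chars qj.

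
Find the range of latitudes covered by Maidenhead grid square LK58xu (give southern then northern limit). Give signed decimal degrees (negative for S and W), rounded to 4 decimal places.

18.8333, 18.8750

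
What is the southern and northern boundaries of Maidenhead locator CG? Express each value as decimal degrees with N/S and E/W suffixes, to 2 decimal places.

30.00° S, 20.00° S

Field C=2, G=6: +2·20° lon, +6·10° lat → SW at lon -140°, lat -30°.
Cell spans 20° lon × 10° lat.
south 30.00° S, north 20.00° S.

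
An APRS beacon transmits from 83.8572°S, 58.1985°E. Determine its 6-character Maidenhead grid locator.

LA96cd

Shift to the Maidenhead origin (180°W, 90°S): lon 238.1985, lat 6.1428.
Field (20°×10°, letters A–R): lon ⌊238.1985/20⌋ = 11 → L; lat ⌊6.1428/10⌋ = 0 → A.
Square (2°×1°, digits 0–9): lon ⌊18.1985/2⌋ = 9; lat ⌊6.1428/1⌋ = 6.
Subsquare (5′×2.5′, letters a–x): lon ⌊0.1985/0.0833333⌋ = 2 → c; lat ⌊0.1428/0.0416667⌋ = 3 → d.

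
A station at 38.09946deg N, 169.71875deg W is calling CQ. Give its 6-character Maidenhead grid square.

AM58dc

Add 180° to longitude and 90° to latitude: 10.2812, 128.0995.
Field: lon ⌊10.2812/20⌋ = 0 → A; lat ⌊128.0995/10⌋ = 12 → M.
Square: lon ⌊10.2812/2⌋ = 5; lat ⌊8.0995/1⌋ = 8.
Subsquare: lon ⌊0.2812/0.0833333⌋ = 3 → d; lat ⌊0.0995/0.0416667⌋ = 2 → c.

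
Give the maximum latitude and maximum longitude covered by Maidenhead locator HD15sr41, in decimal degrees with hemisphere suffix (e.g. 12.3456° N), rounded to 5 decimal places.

Field H=7, D=3: +7·20° lon, +3·10° lat → SW at lon -40°, lat -60°.
Square 1, 5: +1·2° lon, +5·1° lat → SW at lon -38°, lat -55°.
Subsquare s=18, r=17: +18·0.0833333° lon, +17·0.0416667° lat → SW at lon -36.5°, lat -54.2917°.
Extended square 4, 1: +4·0.00833333° lon, +1·0.00416667° lat → SW at lon -36.4667°, lat -54.2875°.
Cell spans 0.00833333° lon × 0.00416667° lat. NE corner is SW corner plus one full cell.
latitude 54.28333° S, longitude 36.45833° W.

54.28333° S, 36.45833° W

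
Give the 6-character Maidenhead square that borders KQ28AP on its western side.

KQ18xp

Longitude subsquare a = 0; −1 → -1, wraps to 23 = x, carry into square.
Longitude square 2; −1 → 1.
The latitude characters are unchanged.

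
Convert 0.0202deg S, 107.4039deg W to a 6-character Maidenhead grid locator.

DI69hx

Shift to the Maidenhead origin (180°W, 90°S): lon 72.5961, lat 89.9798.
Field: 72.5961/20 → 3 → D, 89.9798/10 → 8 → I; chars DI.
Square: 12.5961/2 → 6, 9.9798/1 → 9; chars 69.
Subsquare: 0.5961/0.0833333 → 7 → h, 0.9798/0.0416667 → 23 → x; chars hx.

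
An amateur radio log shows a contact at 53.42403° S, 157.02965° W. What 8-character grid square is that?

BD16ln68

Add 180° to longitude and 90° to latitude: 22.97035, 36.57597.
Field: lon ⌊22.97035/20⌋ = 1 → B; lat ⌊36.57597/10⌋ = 3 → D.
Square: lon ⌊2.97035/2⌋ = 1; lat ⌊6.57597/1⌋ = 6.
Subsquare: lon ⌊0.97035/0.0833333⌋ = 11 → l; lat ⌊0.57597/0.0416667⌋ = 13 → n.
Extended square: lon ⌊0.05368/0.00833333⌋ = 6; lat ⌊0.03430/0.00416667⌋ = 8.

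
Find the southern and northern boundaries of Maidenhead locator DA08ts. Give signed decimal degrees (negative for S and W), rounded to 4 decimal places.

-81.2500, -81.2083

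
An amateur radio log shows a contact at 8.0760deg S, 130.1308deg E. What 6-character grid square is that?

PI51bw

Shift to the Maidenhead origin (180°W, 90°S): lon 310.1308, lat 81.9240.
Field (20°×10°, letters A–R): lon ⌊310.1308/20⌋ = 15 → P; lat ⌊81.9240/10⌋ = 8 → I.
Square (2°×1°, digits 0–9): lon ⌊10.1308/2⌋ = 5; lat ⌊1.9240/1⌋ = 1.
Subsquare (5′×2.5′, letters a–x): lon ⌊0.1308/0.0833333⌋ = 1 → b; lat ⌊0.9240/0.0416667⌋ = 22 → w.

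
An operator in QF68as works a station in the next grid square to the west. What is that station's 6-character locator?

QF58xs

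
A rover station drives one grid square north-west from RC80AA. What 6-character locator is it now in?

RC70xb

Longitude subsquare a = 0; −1 → -1, wraps to 23 = x, carry into square.
Longitude square 8; −1 → 7.
Latitude subsquare a = 0; +1 → 1 = b.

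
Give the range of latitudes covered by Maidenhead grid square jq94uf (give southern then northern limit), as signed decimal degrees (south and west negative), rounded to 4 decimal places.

74.2083, 74.2500

Field J=9, Q=16: +9·20° lon, +16·10° lat → SW at lon 0°, lat 70°.
Square 9, 4: +9·2° lon, +4·1° lat → SW at lon 18°, lat 74°.
Subsquare u=20, f=5: +20·0.0833333° lon, +5·0.0416667° lat → SW at lon 19.6667°, lat 74.2083°.
Cell spans 0.0833333° lon × 0.0416667° lat.
south 74.2083, north 74.2500.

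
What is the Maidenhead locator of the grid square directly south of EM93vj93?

EM93vj92

Latitude extended square 3; −1 → 2.
The longitude characters are unchanged.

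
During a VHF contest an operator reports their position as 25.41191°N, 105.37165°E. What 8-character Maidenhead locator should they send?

OL25qj48

Shift to the Maidenhead origin (180°W, 90°S): lon 285.37165, lat 115.41191.
Field: lon ⌊285.37165/20⌋ = 14 → O; lat ⌊115.41191/10⌋ = 11 → L.
Square: lon ⌊5.37165/2⌋ = 2; lat ⌊5.41191/1⌋ = 5.
Subsquare: lon ⌊1.37165/0.0833333⌋ = 16 → q; lat ⌊0.41191/0.0416667⌋ = 9 → j.
Extended square: lon ⌊0.03832/0.00833333⌋ = 4; lat ⌊0.03691/0.00416667⌋ = 8.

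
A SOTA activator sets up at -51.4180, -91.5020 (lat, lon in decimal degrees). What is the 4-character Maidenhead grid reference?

Shift to the Maidenhead origin (180°W, 90°S): lon 88.50, lat 38.58.
Field (20°×10°, letters A–R): lon ⌊88.50/20⌋ = 4 → E; lat ⌊38.58/10⌋ = 3 → D.
Square (2°×1°, digits 0–9): lon ⌊8.50/2⌋ = 4; lat ⌊8.58/1⌋ = 8.

ED48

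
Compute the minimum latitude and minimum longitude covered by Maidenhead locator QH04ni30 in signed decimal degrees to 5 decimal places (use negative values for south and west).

-15.66667, 141.10833

Field Q=16, H=7: +16·20° lon, +7·10° lat → SW at lon 140°, lat -20°.
Square 0, 4: +0·2° lon, +4·1° lat → SW at lon 140°, lat -16°.
Subsquare n=13, i=8: +13·0.0833333° lon, +8·0.0416667° lat → SW at lon 141.083°, lat -15.6667°.
Extended square 3, 0: +3·0.00833333° lon, +0·0.00416667° lat → SW at lon 141.108°, lat -15.6667°.
latitude -15.66667, longitude 141.10833.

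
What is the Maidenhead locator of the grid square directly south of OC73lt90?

OC73ls99

Latitude extended square 0; −1 → -1, wraps to 9, carry into subsquare.
Latitude subsquare t = 19; −1 → 18 = s.
The longitude characters are unchanged.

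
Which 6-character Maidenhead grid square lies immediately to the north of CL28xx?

Latitude subsquare x = 23; +1 → 24, wraps to 0 = a, carry into square.
Latitude square 8; +1 → 9.
The longitude characters are unchanged.

CL29xa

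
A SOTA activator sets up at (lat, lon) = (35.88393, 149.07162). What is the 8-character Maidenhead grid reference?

QM45mv82

Offset from 180°W / 90°S: lon 329.07162°, lat 125.88393°.
Field: 329.07162/20 → 16 → Q, 125.88393/10 → 12 → M; chars QM.
Square: 9.07162/2 → 4, 5.88393/1 → 5; chars 45.
Subsquare: 1.07162/0.0833333 → 12 → m, 0.88393/0.0416667 → 21 → v; chars mv.
Extended square: 0.07162/0.00833333 → 8, 0.00893/0.00416667 → 2; chars 82.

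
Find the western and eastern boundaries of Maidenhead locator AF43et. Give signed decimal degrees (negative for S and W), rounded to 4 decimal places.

-171.6667, -171.5833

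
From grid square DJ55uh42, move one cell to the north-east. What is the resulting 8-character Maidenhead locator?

Longitude extended square 4; +1 → 5.
Latitude extended square 2; +1 → 3.

DJ55uh53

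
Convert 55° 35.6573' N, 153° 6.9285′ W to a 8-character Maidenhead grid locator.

BO35ko62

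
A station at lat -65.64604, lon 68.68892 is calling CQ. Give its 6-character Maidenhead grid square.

Shift to the Maidenhead origin (180°W, 90°S): lon 248.6889, lat 24.3540.
Field: 248.6889/20 → 12 → M, 24.3540/10 → 2 → C; chars MC.
Square: 8.6889/2 → 4, 4.3540/1 → 4; chars 44.
Subsquare: 0.6889/0.0833333 → 8 → i, 0.3540/0.0416667 → 8 → i; chars ii.

MC44ii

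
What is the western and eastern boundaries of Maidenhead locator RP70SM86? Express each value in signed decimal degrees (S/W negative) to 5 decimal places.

175.56667, 175.57500

Field R=17, P=15: +17·20° lon, +15·10° lat → SW at lon 160°, lat 60°.
Square 7, 0: +7·2° lon, +0·1° lat → SW at lon 174°, lat 60°.
Subsquare s=18, m=12: +18·0.0833333° lon, +12·0.0416667° lat → SW at lon 175.5°, lat 60.5°.
Extended square 8, 6: +8·0.00833333° lon, +6·0.00416667° lat → SW at lon 175.567°, lat 60.525°.
Cell spans 0.00833333° lon × 0.00416667° lat.
west 175.56667, east 175.57500.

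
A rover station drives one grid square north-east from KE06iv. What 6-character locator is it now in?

Longitude subsquare i = 8; +1 → 9 = j.
Latitude subsquare v = 21; +1 → 22 = w.

KE06jw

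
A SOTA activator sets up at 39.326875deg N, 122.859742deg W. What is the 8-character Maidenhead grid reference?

Shift to the Maidenhead origin (180°W, 90°S): lon 57.14026, lat 129.32688.
Field: 57.14026/20 → 2 → C, 129.32688/10 → 12 → M; chars CM.
Square: 17.14026/2 → 8, 9.32688/1 → 9; chars 89.
Subsquare: 1.14026/0.0833333 → 13 → n, 0.32688/0.0416667 → 7 → h; chars nh.
Extended square: 0.05692/0.00833333 → 6, 0.03521/0.00416667 → 8; chars 68.

CM89nh68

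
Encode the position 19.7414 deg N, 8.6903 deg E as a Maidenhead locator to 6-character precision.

JK49ir

Offset from 180°W / 90°S: lon 188.6903°, lat 109.7414°.
Field: lon ⌊188.6903/20⌋ = 9 → J; lat ⌊109.7414/10⌋ = 10 → K.
Square: lon ⌊8.6903/2⌋ = 4; lat ⌊9.7414/1⌋ = 9.
Subsquare: lon ⌊0.6903/0.0833333⌋ = 8 → i; lat ⌊0.7414/0.0416667⌋ = 17 → r.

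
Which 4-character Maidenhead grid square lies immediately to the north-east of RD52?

RD63

Longitude square 5; +1 → 6.
Latitude square 2; +1 → 3.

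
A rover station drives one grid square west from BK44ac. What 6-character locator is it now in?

Longitude subsquare a = 0; −1 → -1, wraps to 23 = x, carry into square.
Longitude square 4; −1 → 3.
The latitude characters are unchanged.

BK34xc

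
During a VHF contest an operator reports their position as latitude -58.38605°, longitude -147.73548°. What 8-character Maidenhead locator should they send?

BD61do17

Add 180° to longitude and 90° to latitude: 32.26452, 31.61395.
Field (20°×10°, letters A–R): 32.26452/20 → 1 → B, 31.61395/10 → 3 → D; chars BD.
Square (2°×1°, digits 0–9): 12.26452/2 → 6, 1.61395/1 → 1; chars 61.
Subsquare (5′×2.5′, letters a–x): 0.26452/0.0833333 → 3 → d, 0.61395/0.0416667 → 14 → o; chars do.
Extended square (30″×15″, digits 0–9): 0.01452/0.00833333 → 1, 0.03062/0.00416667 → 7; chars 17.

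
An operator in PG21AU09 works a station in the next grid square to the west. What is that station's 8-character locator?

PG11xu99

Longitude extended square 0; −1 → -1, wraps to 9, carry into subsquare.
Longitude subsquare a = 0; −1 → -1, wraps to 23 = x, carry into square.
Longitude square 2; −1 → 1.
The latitude characters are unchanged.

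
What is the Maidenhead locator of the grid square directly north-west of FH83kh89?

FH83ki70

Longitude extended square 8; −1 → 7.
Latitude extended square 9; +1 → 10, wraps to 0, carry into subsquare.
Latitude subsquare h = 7; +1 → 8 = i.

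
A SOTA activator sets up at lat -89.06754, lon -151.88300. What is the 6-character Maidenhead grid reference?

BA40bw

Shift to the Maidenhead origin (180°W, 90°S): lon 28.1170, lat 0.9325.
Field: lon ⌊28.1170/20⌋ = 1 → B; lat ⌊0.9325/10⌋ = 0 → A.
Square: lon ⌊8.1170/2⌋ = 4; lat ⌊0.9325/1⌋ = 0.
Subsquare: lon ⌊0.1170/0.0833333⌋ = 1 → b; lat ⌊0.9325/0.0416667⌋ = 22 → w.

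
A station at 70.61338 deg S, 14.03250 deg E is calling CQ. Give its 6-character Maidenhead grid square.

Offset from 180°W / 90°S: lon 194.0325°, lat 19.3866°.
Field: lon ⌊194.0325/20⌋ = 9 → J; lat ⌊19.3866/10⌋ = 1 → B.
Square: lon ⌊14.0325/2⌋ = 7; lat ⌊9.3866/1⌋ = 9.
Subsquare: lon ⌊0.0325/0.0833333⌋ = 0 → a; lat ⌊0.3866/0.0416667⌋ = 9 → j.

JB79aj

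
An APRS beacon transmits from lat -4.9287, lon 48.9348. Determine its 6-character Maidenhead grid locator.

Add 180° to longitude and 90° to latitude: 228.9348, 85.0713.
Field: 228.9348/20 → 11 → L, 85.0713/10 → 8 → I; chars LI.
Square: 8.9348/2 → 4, 5.0713/1 → 5; chars 45.
Subsquare: 0.9348/0.0833333 → 11 → l, 0.0713/0.0416667 → 1 → b; chars lb.

LI45lb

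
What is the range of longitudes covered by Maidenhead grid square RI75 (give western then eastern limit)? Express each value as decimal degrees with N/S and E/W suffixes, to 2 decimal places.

Field R=17, I=8: +17·20° lon, +8·10° lat → SW at lon 160°, lat -10°.
Square 7, 5: +7·2° lon, +5·1° lat → SW at lon 174°, lat -5°.
Cell spans 2° lon × 1° lat.
west 174.00° E, east 176.00° E.

174.00° E, 176.00° E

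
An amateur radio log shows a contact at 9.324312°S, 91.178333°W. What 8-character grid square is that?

EI40jq82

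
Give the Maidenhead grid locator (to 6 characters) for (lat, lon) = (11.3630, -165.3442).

AK71hi

Add 180° to longitude and 90° to latitude: 14.6558, 101.3630.
Field (20°×10°, letters A–R): lon ⌊14.6558/20⌋ = 0 → A; lat ⌊101.3630/10⌋ = 10 → K.
Square (2°×1°, digits 0–9): lon ⌊14.6558/2⌋ = 7; lat ⌊1.3630/1⌋ = 1.
Subsquare (5′×2.5′, letters a–x): lon ⌊0.6558/0.0833333⌋ = 7 → h; lat ⌊0.3630/0.0416667⌋ = 8 → i.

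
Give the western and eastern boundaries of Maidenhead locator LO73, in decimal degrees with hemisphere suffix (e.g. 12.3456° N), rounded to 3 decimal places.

54.000° E, 56.000° E

Field L=11, O=14: +11·20° lon, +14·10° lat → SW at lon 40°, lat 50°.
Square 7, 3: +7·2° lon, +3·1° lat → SW at lon 54°, lat 53°.
Cell spans 2° lon × 1° lat.
west 54.000° E, east 56.000° E.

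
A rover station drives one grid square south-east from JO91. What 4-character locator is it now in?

KO00

Longitude square 9; +1 → 10, wraps to 0, carry into field.
Longitude field J = 9; +1 → 10 = K.
Latitude square 1; −1 → 0.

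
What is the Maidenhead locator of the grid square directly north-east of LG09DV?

Longitude subsquare d = 3; +1 → 4 = e.
Latitude subsquare v = 21; +1 → 22 = w.

LG09ew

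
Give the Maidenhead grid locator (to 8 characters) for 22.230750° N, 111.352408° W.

Shift to the Maidenhead origin (180°W, 90°S): lon 68.64759, lat 112.23075.
Field: 68.64759/20 → 3 → D, 112.23075/10 → 11 → L; chars DL.
Square: 8.64759/2 → 4, 2.23075/1 → 2; chars 42.
Subsquare: 0.64759/0.0833333 → 7 → h, 0.23075/0.0416667 → 5 → f; chars hf.
Extended square: 0.06426/0.00833333 → 7, 0.02242/0.00416667 → 5; chars 75.

DL42hf75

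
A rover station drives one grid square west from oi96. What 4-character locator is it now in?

OI86

Longitude square 9; −1 → 8.
The latitude characters are unchanged.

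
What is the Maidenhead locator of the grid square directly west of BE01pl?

BE01ol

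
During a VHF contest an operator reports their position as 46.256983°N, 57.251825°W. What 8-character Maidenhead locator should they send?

Offset from 180°W / 90°S: lon 122.74818°, lat 136.25698°.
Field: lon ⌊122.74818/20⌋ = 6 → G; lat ⌊136.25698/10⌋ = 13 → N.
Square: lon ⌊2.74818/2⌋ = 1; lat ⌊6.25698/1⌋ = 6.
Subsquare: lon ⌊0.74818/0.0833333⌋ = 8 → i; lat ⌊0.25698/0.0416667⌋ = 6 → g.
Extended square: lon ⌊0.08151/0.00833333⌋ = 9; lat ⌊0.00698/0.00416667⌋ = 1.

GN16ig91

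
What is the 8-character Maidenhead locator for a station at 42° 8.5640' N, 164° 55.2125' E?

RN22ld04

Add 180° to longitude and 90° to latitude: 344.92021, 132.14273.
Field: lon ⌊344.92021/20⌋ = 17 → R; lat ⌊132.14273/10⌋ = 13 → N.
Square: lon ⌊4.92021/2⌋ = 2; lat ⌊2.14273/1⌋ = 2.
Subsquare: lon ⌊0.92021/0.0833333⌋ = 11 → l; lat ⌊0.14273/0.0416667⌋ = 3 → d.
Extended square: lon ⌊0.00354/0.00833333⌋ = 0; lat ⌊0.01773/0.00416667⌋ = 4.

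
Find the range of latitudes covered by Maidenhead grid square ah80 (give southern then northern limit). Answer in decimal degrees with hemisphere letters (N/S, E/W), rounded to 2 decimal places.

20.00° S, 19.00° S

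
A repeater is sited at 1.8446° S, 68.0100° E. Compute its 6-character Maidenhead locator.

Add 180° to longitude and 90° to latitude: 248.0100, 88.1554.
Field: lon ⌊248.0100/20⌋ = 12 → M; lat ⌊88.1554/10⌋ = 8 → I.
Square: lon ⌊8.0100/2⌋ = 4; lat ⌊8.1554/1⌋ = 8.
Subsquare: lon ⌊0.0100/0.0833333⌋ = 0 → a; lat ⌊0.1554/0.0416667⌋ = 3 → d.

MI48ad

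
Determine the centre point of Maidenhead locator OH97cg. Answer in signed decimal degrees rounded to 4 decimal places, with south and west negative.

-12.7292, 118.2083

Field O=14, H=7: +14·20° lon, +7·10° lat → SW at lon 100°, lat -20°.
Square 9, 7: +9·2° lon, +7·1° lat → SW at lon 118°, lat -13°.
Subsquare c=2, g=6: +2·0.0833333° lon, +6·0.0416667° lat → SW at lon 118.167°, lat -12.75°.
Cell spans 0.0833333° lon × 0.0416667° lat. Centre is SW corner plus half of each.
latitude -12.7292, longitude 118.2083.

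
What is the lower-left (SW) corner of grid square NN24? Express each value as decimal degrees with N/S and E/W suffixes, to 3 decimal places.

44.000° N, 84.000° E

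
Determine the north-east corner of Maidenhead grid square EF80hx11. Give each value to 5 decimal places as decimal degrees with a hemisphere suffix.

39.03333° S, 83.40000° W

Field E=4, F=5: +4·20° lon, +5·10° lat → SW at lon -100°, lat -40°.
Square 8, 0: +8·2° lon, +0·1° lat → SW at lon -84°, lat -40°.
Subsquare h=7, x=23: +7·0.0833333° lon, +23·0.0416667° lat → SW at lon -83.4167°, lat -39.0417°.
Extended square 1, 1: +1·0.00833333° lon, +1·0.00416667° lat → SW at lon -83.4083°, lat -39.0375°.
Cell spans 0.00833333° lon × 0.00416667° lat. NE corner is SW corner plus one full cell.
latitude 39.03333° S, longitude 83.40000° W.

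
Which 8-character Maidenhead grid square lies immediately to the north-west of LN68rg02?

LN68qg93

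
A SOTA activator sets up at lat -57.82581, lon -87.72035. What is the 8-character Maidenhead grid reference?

ED62de31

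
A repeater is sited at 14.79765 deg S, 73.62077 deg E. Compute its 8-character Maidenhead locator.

MH65te48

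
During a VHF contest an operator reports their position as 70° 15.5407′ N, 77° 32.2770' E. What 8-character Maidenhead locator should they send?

MQ80sg42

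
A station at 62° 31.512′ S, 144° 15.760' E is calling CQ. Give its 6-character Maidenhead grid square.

Shift to the Maidenhead origin (180°W, 90°S): lon 324.2627, lat 27.4748.
Field: 324.2627/20 → 16 → Q, 27.4748/10 → 2 → C; chars QC.
Square: 4.2627/2 → 2, 7.4748/1 → 7; chars 27.
Subsquare: 0.2627/0.0833333 → 3 → d, 0.4748/0.0416667 → 11 → l; chars dl.

QC27dl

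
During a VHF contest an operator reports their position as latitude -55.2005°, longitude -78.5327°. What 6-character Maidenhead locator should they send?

Offset from 180°W / 90°S: lon 101.4673°, lat 34.7995°.
Field: lon ⌊101.4673/20⌋ = 5 → F; lat ⌊34.7995/10⌋ = 3 → D.
Square: lon ⌊1.4673/2⌋ = 0; lat ⌊4.7995/1⌋ = 4.
Subsquare: lon ⌊1.4673/0.0833333⌋ = 17 → r; lat ⌊0.7995/0.0416667⌋ = 19 → t.

FD04rt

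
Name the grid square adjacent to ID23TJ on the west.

ID23sj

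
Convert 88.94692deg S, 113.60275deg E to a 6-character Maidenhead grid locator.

Add 180° to longitude and 90° to latitude: 293.6028, 1.0531.
Field: lon ⌊293.6028/20⌋ = 14 → O; lat ⌊1.0531/10⌋ = 0 → A.
Square: lon ⌊13.6028/2⌋ = 6; lat ⌊1.0531/1⌋ = 1.
Subsquare: lon ⌊1.6028/0.0833333⌋ = 19 → t; lat ⌊0.0531/0.0416667⌋ = 1 → b.

OA61tb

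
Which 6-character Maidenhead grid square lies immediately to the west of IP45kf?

IP45jf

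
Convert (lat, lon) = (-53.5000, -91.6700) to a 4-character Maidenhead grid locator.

ED46

Add 180° to longitude and 90° to latitude: 88.33, 36.50.
Field: lon ⌊88.33/20⌋ = 4 → E; lat ⌊36.50/10⌋ = 3 → D.
Square: lon ⌊8.33/2⌋ = 4; lat ⌊6.50/1⌋ = 6.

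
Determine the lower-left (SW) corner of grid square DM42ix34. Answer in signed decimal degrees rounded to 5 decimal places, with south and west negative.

Field D=3, M=12: +3·20° lon, +12·10° lat → SW at lon -120°, lat 30°.
Square 4, 2: +4·2° lon, +2·1° lat → SW at lon -112°, lat 32°.
Subsquare i=8, x=23: +8·0.0833333° lon, +23·0.0416667° lat → SW at lon -111.333°, lat 32.9583°.
Extended square 3, 4: +3·0.00833333° lon, +4·0.00416667° lat → SW at lon -111.308°, lat 32.975°.
latitude 32.97500, longitude -111.30833.

32.97500, -111.30833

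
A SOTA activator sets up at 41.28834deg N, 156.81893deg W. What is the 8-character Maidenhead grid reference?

Offset from 180°W / 90°S: lon 23.18107°, lat 131.28834°.
Field: 23.18107/20 → 1 → B, 131.28834/10 → 13 → N; chars BN.
Square: 3.18107/2 → 1, 1.28834/1 → 1; chars 11.
Subsquare: 1.18107/0.0833333 → 14 → o, 0.28834/0.0416667 → 6 → g; chars og.
Extended square: 0.01440/0.00833333 → 1, 0.03834/0.00416667 → 9; chars 19.

BN11og19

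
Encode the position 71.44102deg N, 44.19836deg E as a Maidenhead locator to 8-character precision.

Add 180° to longitude and 90° to latitude: 224.19836, 161.44102.
Field (20°×10°, letters A–R): lon ⌊224.19836/20⌋ = 11 → L; lat ⌊161.44102/10⌋ = 16 → Q.
Square (2°×1°, digits 0–9): lon ⌊4.19836/2⌋ = 2; lat ⌊1.44102/1⌋ = 1.
Subsquare (5′×2.5′, letters a–x): lon ⌊0.19836/0.0833333⌋ = 2 → c; lat ⌊0.44102/0.0416667⌋ = 10 → k.
Extended square (30″×15″, digits 0–9): lon ⌊0.03169/0.00833333⌋ = 3; lat ⌊0.02435/0.00416667⌋ = 5.

LQ21ck35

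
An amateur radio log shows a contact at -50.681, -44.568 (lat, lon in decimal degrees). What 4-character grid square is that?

GD79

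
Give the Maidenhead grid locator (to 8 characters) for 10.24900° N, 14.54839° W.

IK20rf49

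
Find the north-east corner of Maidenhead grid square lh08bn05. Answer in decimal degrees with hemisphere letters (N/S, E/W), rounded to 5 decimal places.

Field L=11, H=7: +11·20° lon, +7·10° lat → SW at lon 40°, lat -20°.
Square 0, 8: +0·2° lon, +8·1° lat → SW at lon 40°, lat -12°.
Subsquare b=1, n=13: +1·0.0833333° lon, +13·0.0416667° lat → SW at lon 40.0833°, lat -11.4583°.
Extended square 0, 5: +0·0.00833333° lon, +5·0.00416667° lat → SW at lon 40.0833°, lat -11.4375°.
Cell spans 0.00833333° lon × 0.00416667° lat. NE corner is SW corner plus one full cell.
latitude 11.43333° S, longitude 40.09167° E.

11.43333° S, 40.09167° E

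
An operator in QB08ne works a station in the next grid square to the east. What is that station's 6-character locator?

QB08oe

Longitude subsquare n = 13; +1 → 14 = o.
The latitude characters are unchanged.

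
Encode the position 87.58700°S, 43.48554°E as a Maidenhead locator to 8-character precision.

LA12rj89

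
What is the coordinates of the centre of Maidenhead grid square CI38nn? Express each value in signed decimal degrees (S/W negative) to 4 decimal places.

-1.4375, -132.8750

Field C=2, I=8: +2·20° lon, +8·10° lat → SW at lon -140°, lat -10°.
Square 3, 8: +3·2° lon, +8·1° lat → SW at lon -134°, lat -2°.
Subsquare n=13, n=13: +13·0.0833333° lon, +13·0.0416667° lat → SW at lon -132.917°, lat -1.45833°.
Cell spans 0.0833333° lon × 0.0416667° lat. Centre is SW corner plus half of each.
latitude -1.4375, longitude -132.8750.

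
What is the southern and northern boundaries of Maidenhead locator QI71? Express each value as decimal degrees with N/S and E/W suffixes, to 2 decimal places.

9.00° S, 8.00° S

Field Q=16, I=8: +16·20° lon, +8·10° lat → SW at lon 140°, lat -10°.
Square 7, 1: +7·2° lon, +1·1° lat → SW at lon 154°, lat -9°.
Cell spans 2° lon × 1° lat.
south 9.00° S, north 8.00° S.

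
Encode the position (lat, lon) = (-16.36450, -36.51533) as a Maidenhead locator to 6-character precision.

Add 180° to longitude and 90° to latitude: 143.4847, 73.6355.
Field: lon ⌊143.4847/20⌋ = 7 → H; lat ⌊73.6355/10⌋ = 7 → H.
Square: lon ⌊3.4847/2⌋ = 1; lat ⌊3.6355/1⌋ = 3.
Subsquare: lon ⌊1.4847/0.0833333⌋ = 17 → r; lat ⌊0.6355/0.0416667⌋ = 15 → p.

HH13rp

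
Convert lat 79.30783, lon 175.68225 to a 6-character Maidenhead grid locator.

RQ79uh

Add 180° to longitude and 90° to latitude: 355.6823, 169.3078.
Field: 355.6823/20 → 17 → R, 169.3078/10 → 16 → Q; chars RQ.
Square: 15.6823/2 → 7, 9.3078/1 → 9; chars 79.
Subsquare: 1.6823/0.0833333 → 20 → u, 0.3078/0.0416667 → 7 → h; chars uh.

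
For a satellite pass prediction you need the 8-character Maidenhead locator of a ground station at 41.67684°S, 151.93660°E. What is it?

Add 180° to longitude and 90° to latitude: 331.93660, 48.32316.
Field (20°×10°, letters A–R): lon ⌊331.93660/20⌋ = 16 → Q; lat ⌊48.32316/10⌋ = 4 → E.
Square (2°×1°, digits 0–9): lon ⌊11.93660/2⌋ = 5; lat ⌊8.32316/1⌋ = 8.
Subsquare (5′×2.5′, letters a–x): lon ⌊1.93660/0.0833333⌋ = 23 → x; lat ⌊0.32316/0.0416667⌋ = 7 → h.
Extended square (30″×15″, digits 0–9): lon ⌊0.01993/0.00833333⌋ = 2; lat ⌊0.03149/0.00416667⌋ = 7.

QE58xh27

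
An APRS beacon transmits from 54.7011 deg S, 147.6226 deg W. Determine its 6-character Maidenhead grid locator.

BD65eh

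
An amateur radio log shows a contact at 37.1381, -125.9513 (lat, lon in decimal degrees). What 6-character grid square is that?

Shift to the Maidenhead origin (180°W, 90°S): lon 54.0487, lat 127.1381.
Field: lon ⌊54.0487/20⌋ = 2 → C; lat ⌊127.1381/10⌋ = 12 → M.
Square: lon ⌊14.0487/2⌋ = 7; lat ⌊7.1381/1⌋ = 7.
Subsquare: lon ⌊0.0487/0.0833333⌋ = 0 → a; lat ⌊0.1381/0.0416667⌋ = 3 → d.

CM77ad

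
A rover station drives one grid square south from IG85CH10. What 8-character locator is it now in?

IG85cg19

Latitude extended square 0; −1 → -1, wraps to 9, carry into subsquare.
Latitude subsquare h = 7; −1 → 6 = g.
The longitude characters are unchanged.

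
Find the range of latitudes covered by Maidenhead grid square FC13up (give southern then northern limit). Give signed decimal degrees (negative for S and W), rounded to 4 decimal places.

-66.3750, -66.3333

Field F=5, C=2: +5·20° lon, +2·10° lat → SW at lon -80°, lat -70°.
Square 1, 3: +1·2° lon, +3·1° lat → SW at lon -78°, lat -67°.
Subsquare u=20, p=15: +20·0.0833333° lon, +15·0.0416667° lat → SW at lon -76.3333°, lat -66.375°.
Cell spans 0.0833333° lon × 0.0416667° lat.
south -66.3750, north -66.3333.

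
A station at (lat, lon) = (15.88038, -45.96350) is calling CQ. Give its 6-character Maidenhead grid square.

GK75av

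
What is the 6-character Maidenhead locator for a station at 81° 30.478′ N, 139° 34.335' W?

CR01fm

Shift to the Maidenhead origin (180°W, 90°S): lon 40.4278, lat 171.5080.
Field: 40.4278/20 → 2 → C, 171.5080/10 → 17 → R; chars CR.
Square: 0.4278/2 → 0, 1.5080/1 → 1; chars 01.
Subsquare: 0.4278/0.0833333 → 5 → f, 0.5080/0.0416667 → 12 → m; chars fm.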